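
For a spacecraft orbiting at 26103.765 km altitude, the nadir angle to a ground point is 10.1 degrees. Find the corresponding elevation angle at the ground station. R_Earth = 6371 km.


r = R_E + alt = 32474.7650 km
Law of sines in the satellite / Earth-center / ground-point triangle:
  sin(nadir)/R_E = sin(90 + el)/r  =>  cos(el) = (r/R_E)*sin(nadir)
cos(el) = (32474.7650 / 6371.0000) * sin(10.1 deg) = 0.8938931
el = arccos(0.8938931) = 26.6334 deg
(Earth-central angle = 90 - nadir - el = 53.2666 deg)

26.6334 degrees


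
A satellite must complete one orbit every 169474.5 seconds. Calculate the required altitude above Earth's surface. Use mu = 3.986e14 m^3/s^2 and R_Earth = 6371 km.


T = 169474.5 s
r = (mu*T^2/(4*pi^2))^(1/3) = (3.986e14 * 169474.5^2 / (4*pi^2))^(1/3)
r = 6.6190464e+07 m = 66190.4642 km
alt = r - R_E = 66190.4642 - 6371 = 59819.4642 km

59819.4642 km


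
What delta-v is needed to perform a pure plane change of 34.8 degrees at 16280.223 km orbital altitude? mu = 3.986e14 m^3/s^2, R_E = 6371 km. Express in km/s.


r = 22651.2230 km = 2.2651223e+07 m
V = sqrt(mu/r) = 4194.9117 m/s
di = 34.8 deg = 0.6073746 rad
dV = 2*V*sin(di/2) = 2*4194.9117*sin(0.3036873)
dV = 2508.8994 m/s = 2.5089 km/s

2.5089 km/s


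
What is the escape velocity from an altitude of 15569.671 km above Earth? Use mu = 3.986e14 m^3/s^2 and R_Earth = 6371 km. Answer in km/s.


r = 6371.0 + 15569.671 = 21940.6710 km = 2.1940671e+07 m
v_esc = sqrt(2*mu/r) = sqrt(2*3.986e14 / 2.1940671e+07)
v_esc = 6027.7980 m/s = 6.0278 km/s

6.0278 km/s


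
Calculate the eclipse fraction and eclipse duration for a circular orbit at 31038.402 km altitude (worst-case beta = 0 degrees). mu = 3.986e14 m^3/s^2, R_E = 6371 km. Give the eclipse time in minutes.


r = 37409.4020 km
T = 1200.1378 min
Eclipse fraction = arcsin(R_E/r)/pi = arcsin(6371.0000/37409.4020)/pi
= arcsin(0.1703048)/pi = 0.05447522
Eclipse duration = 0.05447522 * 1200.1378 = 65.3778 min

65.3778 minutes


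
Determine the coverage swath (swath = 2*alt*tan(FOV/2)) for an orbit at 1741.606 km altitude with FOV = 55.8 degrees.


FOV = 55.8 deg = 0.9738937 rad
swath = 2 * alt * tan(FOV/2) = 2 * 1741.606 * tan(0.4869469)
swath = 2 * 1741.606 * 0.5294727
swath = 1844.2658 km

1844.2658 km


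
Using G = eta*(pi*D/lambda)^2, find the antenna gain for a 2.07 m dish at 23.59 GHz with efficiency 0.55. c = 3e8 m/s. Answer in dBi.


lambda = c/f = 3e8 / 2.359e+10 = 0.01271725 m
G = eta*(pi*D/lambda)^2 = 0.55*(pi*2.07/0.01271725)^2
G = 143819.0773 (linear)
G = 10*log10(143819.0773) = 51.5782 dBi

51.5782 dBi


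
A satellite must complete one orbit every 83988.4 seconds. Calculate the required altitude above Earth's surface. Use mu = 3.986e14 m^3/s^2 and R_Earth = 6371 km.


T = 83988.4 s
r = (mu*T^2/(4*pi^2))^(1/3) = (3.986e14 * 83988.4^2 / (4*pi^2))^(1/3)
r = 4.1451354e+07 m = 41451.3543 km
alt = r - R_E = 41451.3543 - 6371 = 35080.3543 km

35080.3543 km


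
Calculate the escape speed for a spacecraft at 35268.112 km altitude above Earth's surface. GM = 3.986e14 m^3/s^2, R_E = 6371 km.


r = 6371.0 + 35268.112 = 41639.1120 km = 4.1639112e+07 m
v_esc = sqrt(2*mu/r) = sqrt(2*3.986e14 / 4.1639112e+07)
v_esc = 4375.5527 m/s = 4.3756 km/s

4.3756 km/s


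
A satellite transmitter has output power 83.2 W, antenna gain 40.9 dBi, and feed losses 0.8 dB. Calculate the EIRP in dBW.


Pt = 83.2 W = 19.2012 dBW
EIRP = Pt_dBW + Gt - losses = 19.2012 + 40.9 - 0.8 = 59.3012 dBW

59.3012 dBW


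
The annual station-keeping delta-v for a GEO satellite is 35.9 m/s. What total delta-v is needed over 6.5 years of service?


dV = rate * years = 35.9 * 6.5
dV = 233.3500 m/s

233.3500 m/s


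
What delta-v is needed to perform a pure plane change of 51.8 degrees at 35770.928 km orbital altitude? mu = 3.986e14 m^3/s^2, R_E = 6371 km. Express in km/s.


r = 42141.9280 km = 4.2141928e+07 m
V = sqrt(mu/r) = 3075.4697 m/s
di = 51.8 deg = 0.9040806 rad
dV = 2*V*sin(di/2) = 2*3075.4697*sin(0.4520403)
dV = 2686.7413 m/s = 2.6867 km/s

2.6867 km/s


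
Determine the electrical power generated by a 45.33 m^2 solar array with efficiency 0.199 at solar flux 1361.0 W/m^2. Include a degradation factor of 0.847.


P = area * eta * S * degradation
P = 45.33 * 0.199 * 1361.0 * 0.847
P = 10398.7307 W

10398.7307 W


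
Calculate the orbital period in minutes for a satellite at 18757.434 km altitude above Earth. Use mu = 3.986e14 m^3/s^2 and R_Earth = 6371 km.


r = 25128.4340 km = 2.5128434e+07 m
T = 2*pi*sqrt(r^3/mu) = 2*pi*sqrt(1.5867053e+22 / 3.986e14)
T = 39642.3469 s = 660.7058 min

660.7058 minutes


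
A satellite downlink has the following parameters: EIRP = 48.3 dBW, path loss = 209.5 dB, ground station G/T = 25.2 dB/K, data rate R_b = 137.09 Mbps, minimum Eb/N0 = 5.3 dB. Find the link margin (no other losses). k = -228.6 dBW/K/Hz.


C/N0 = EIRP - FSPL + G/T - k = 48.3 - 209.5 + 25.2 - (-228.6)
C/N0 = 92.6000 dB-Hz
R_b = 137.09 Mbps = 1.3709e+08 bps -> 10*log10(R_b) = 81.3701 dB-Hz
Eb/N0 = C/N0 - 10*log10(R_b) = 92.6000 - 81.3701 = 11.2299 dB
Margin = Eb/N0 - Eb/N0_req = 11.2299 - 5.3 = 5.9299 dB (link closes)

5.9299 dB


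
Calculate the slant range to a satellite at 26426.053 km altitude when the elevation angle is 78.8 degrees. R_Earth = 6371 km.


h = 26426.053 km, el = 78.8 deg
d = -R_E*sin(el) + sqrt((R_E*sin(el))^2 + 2*R_E*h + h^2)
d = -6371.0000*sin(1.3753) + sqrt((6371.0000*0.9809552)^2 + 2*6371.0000*26426.053 + 26426.053^2)
d = 26524.0339 km

26524.0339 km


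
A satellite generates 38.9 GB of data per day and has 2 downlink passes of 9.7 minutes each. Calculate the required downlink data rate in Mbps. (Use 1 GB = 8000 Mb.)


total contact time = 2 * 9.7 * 60 = 1164.0000 s
data = 38.9 GB = 311200.0000 Mb
rate = 311200.0000 / 1164.0000 = 267.3540 Mbps

267.3540 Mbps


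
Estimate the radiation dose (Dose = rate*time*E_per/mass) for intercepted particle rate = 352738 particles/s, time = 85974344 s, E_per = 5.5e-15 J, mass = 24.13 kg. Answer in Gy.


Total energy deposited = rate * time * E_per
  = 352738 * 85974344 * 5.5e-15 = 0.1667953 J
Dose = E_total / mass = 0.1667953 / 24.13
Dose = 0.006912362 Gy

0.0069 Gy


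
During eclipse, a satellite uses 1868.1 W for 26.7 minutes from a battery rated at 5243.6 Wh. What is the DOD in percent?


E_used = P * t / 60 = 1868.1 * 26.7 / 60 = 831.3045 Wh
DOD = E_used / E_total * 100 = 831.3045 / 5243.6 * 100
DOD = 15.8537 %

15.8537 %


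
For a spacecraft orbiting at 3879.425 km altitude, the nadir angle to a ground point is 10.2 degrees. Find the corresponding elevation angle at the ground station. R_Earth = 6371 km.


r = R_E + alt = 10250.4250 km
Law of sines in the satellite / Earth-center / ground-point triangle:
  sin(nadir)/R_E = sin(90 + el)/r  =>  cos(el) = (r/R_E)*sin(nadir)
cos(el) = (10250.4250 / 6371.0000) * sin(10.2 deg) = 0.2849151
el = arccos(0.2849151) = 73.4462 deg
(Earth-central angle = 90 - nadir - el = 6.3538 deg)

73.4462 degrees


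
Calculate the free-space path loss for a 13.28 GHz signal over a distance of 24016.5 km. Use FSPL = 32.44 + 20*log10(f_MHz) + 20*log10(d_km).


f = 13.28 GHz = 13280.0000 MHz
d = 24016.5 km
FSPL = 32.44 + 20*log10(13280.0000) + 20*log10(24016.5)
FSPL = 32.44 + 82.4640 + 87.6102
FSPL = 202.5142 dB

202.5142 dB


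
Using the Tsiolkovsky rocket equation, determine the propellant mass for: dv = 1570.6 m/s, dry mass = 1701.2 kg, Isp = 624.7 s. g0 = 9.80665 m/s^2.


ve = Isp * g0 = 624.7 * 9.80665 = 6126.214255 m/s
mass ratio = exp(dv/ve) = exp(1570.6/6126.214255) = 1.29223550
m_prop = m_dry * (mr - 1) = 1701.2 * (1.29223550 - 1)
m_prop = 497.1510 kg

497.1510 kg


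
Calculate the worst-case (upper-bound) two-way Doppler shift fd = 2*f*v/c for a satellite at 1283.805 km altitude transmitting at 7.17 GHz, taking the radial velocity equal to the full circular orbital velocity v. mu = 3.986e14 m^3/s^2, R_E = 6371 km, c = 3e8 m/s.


r = 7.654805e+06 m
v = sqrt(mu/r) = 7216.0840 m/s (worst-case radial velocity)
f = 7.17 GHz = 7.17e+09 Hz
fd = 2*f*v/c = 2*7.17e+09*7216.0840/3.0e+08
fd = 344928.8162 Hz

344928.8162 Hz


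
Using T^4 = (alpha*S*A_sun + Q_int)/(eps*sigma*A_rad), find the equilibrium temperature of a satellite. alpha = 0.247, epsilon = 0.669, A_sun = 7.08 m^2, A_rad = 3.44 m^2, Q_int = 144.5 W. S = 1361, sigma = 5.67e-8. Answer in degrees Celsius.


Numerator = alpha*S*A_sun + Q_int = 0.247*1361*7.08 + 144.5 = 2524.5624 W
Denominator = eps*sigma*A_rad = 0.669*5.67e-8*3.44 = 1.3048711e-07 W/K^4
T^4 = 1.9347216e+10 K^4
T = 372.9534 K = 99.8034 C

99.8034 degrees Celsius


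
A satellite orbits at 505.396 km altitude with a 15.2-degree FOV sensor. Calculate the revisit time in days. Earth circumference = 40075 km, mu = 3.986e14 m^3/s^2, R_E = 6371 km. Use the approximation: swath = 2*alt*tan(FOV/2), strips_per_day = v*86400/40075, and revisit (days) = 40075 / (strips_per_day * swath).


swath = 2*505.396*tan(0.132645) = 134.8684 km
v = sqrt(mu/r) = 7613.5676 m/s = 7.6136 km/s
strips/day = v*86400/40075 = 7.6136*86400/40075 = 16.4145
coverage/day = strips * swath = 16.4145 * 134.8684 = 2213.8020 km
revisit = 40075 / 2213.8020 = 18.1023 days

18.1023 days


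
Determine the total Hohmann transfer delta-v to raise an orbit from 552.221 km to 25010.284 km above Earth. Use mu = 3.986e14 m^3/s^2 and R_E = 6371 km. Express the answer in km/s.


r1 = 6923.2210 km = 6.923221e+06 m
r2 = 31381.2840 km = 3.1381284e+07 m
dv1 = sqrt(mu/r1)*(sqrt(2*r2/(r1+r2)) - 1) = 2124.9232 m/s
dv2 = sqrt(mu/r2)*(1 - sqrt(2*r1/(r1+r2))) = 1421.1845 m/s
total dv = |dv1| + |dv2| = 2124.9232 + 1421.1845 = 3546.1076 m/s = 3.5461 km/s

3.5461 km/s


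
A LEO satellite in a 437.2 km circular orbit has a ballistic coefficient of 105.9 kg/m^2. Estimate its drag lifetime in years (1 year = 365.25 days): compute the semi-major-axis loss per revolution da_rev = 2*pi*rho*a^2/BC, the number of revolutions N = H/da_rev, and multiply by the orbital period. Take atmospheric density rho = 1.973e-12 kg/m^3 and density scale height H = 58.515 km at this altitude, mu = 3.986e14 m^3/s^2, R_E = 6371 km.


a = R_E + alt = 6808.2000 km = 6.8082e+06 m
da_rev = 2*pi*rho*a^2/BC = 2*pi*1.973e-12*(6.8082e+06)^2/105.9 = 5.425948 m per revolution
N = H/da_rev = 58515.0000 m / 5.425948 m = 10784.2912 revolutions
P = 2*pi*sqrt(a^3/mu) = 5590.6162 s
lifetime = N*P = 10784.2912 * 5590.6162 = 6.0290833e+07 s = 697.8106 days
years = 697.8106 / 365.25 = 1.9105 years

1.9105 years


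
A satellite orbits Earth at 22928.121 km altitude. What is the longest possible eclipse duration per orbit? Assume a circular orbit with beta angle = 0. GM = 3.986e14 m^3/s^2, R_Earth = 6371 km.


r = 29299.1210 km
T = 831.8439 min
Eclipse fraction = arcsin(R_E/r)/pi = arcsin(6371.0000/29299.1210)/pi
= arcsin(0.2174468)/pi = 0.06977286
Eclipse duration = 0.06977286 * 831.8439 = 58.0401 min

58.0401 minutes


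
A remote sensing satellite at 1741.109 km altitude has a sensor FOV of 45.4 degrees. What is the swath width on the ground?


FOV = 45.4 deg = 0.7923795 rad
swath = 2 * alt * tan(FOV/2) = 2 * 1741.109 * tan(0.3961897)
swath = 2 * 1741.109 * 0.4183091
swath = 1456.6433 km

1456.6433 km


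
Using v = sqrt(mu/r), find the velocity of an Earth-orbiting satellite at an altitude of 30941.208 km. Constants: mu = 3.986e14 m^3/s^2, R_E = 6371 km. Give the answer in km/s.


r = R_E + alt = 6371.0 + 30941.208 = 37312.2080 km = 3.7312208e+07 m
v = sqrt(mu/r) = sqrt(3.986e14 / 3.7312208e+07) = 3268.4600 m/s = 3.2685 km/s

3.2685 km/s


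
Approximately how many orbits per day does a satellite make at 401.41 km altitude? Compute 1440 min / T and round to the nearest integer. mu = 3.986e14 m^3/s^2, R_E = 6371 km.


r = 6.77241e+06 m
T = 2*pi*sqrt(r^3/mu) = 5546.5903 s = 92.4432 min
revs/day = 1440 / 92.4432 = 15.5771
Rounded: 16 revolutions per day

16 revolutions per day


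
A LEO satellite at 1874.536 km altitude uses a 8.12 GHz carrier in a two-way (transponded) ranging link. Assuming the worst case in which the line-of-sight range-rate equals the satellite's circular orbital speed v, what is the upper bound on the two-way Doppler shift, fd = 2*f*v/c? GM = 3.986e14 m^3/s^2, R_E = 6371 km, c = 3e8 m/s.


r = 8.245536e+06 m
v = sqrt(mu/r) = 6952.7914 m/s (worst-case radial velocity)
f = 8.12 GHz = 8.12e+09 Hz
fd = 2*f*v/c = 2*8.12e+09*6952.7914/3.0e+08
fd = 376377.7756 Hz

376377.7756 Hz


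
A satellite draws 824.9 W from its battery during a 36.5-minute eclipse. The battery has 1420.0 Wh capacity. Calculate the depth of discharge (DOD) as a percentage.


E_used = P * t / 60 = 824.9 * 36.5 / 60 = 501.8142 Wh
DOD = E_used / E_total * 100 = 501.8142 / 1420.0 * 100
DOD = 35.3390 %

35.3390 %


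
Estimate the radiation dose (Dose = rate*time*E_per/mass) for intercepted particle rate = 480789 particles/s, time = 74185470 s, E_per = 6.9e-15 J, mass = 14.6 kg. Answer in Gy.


Total energy deposited = rate * time * E_per
  = 480789 * 74185470 * 6.9e-15 = 0.2461061 J
Dose = E_total / mass = 0.2461061 / 14.6
Dose = 0.01685659 Gy

0.0169 Gy


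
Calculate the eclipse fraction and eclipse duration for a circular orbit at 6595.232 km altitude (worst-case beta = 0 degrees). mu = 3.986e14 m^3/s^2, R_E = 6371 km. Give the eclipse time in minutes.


r = 12966.2320 km
T = 244.8954 min
Eclipse fraction = arcsin(R_E/r)/pi = arcsin(6371.0000/12966.2320)/pi
= arcsin(0.4913532)/pi = 0.1634976
Eclipse duration = 0.1634976 * 244.8954 = 40.0398 min

40.0398 minutes


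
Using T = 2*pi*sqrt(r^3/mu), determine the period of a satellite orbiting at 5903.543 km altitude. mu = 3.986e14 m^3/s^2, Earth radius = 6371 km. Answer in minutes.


r = 12274.5430 km = 1.2274543e+07 m
T = 2*pi*sqrt(r^3/mu) = 2*pi*sqrt(1.8493367e+21 / 3.986e14)
T = 13533.7833 s = 225.5631 min

225.5631 minutes


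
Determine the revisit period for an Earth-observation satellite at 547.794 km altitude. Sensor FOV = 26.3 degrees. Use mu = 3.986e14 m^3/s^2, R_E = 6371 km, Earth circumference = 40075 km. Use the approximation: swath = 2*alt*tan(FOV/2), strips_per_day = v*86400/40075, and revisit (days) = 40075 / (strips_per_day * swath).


swath = 2*547.794*tan(0.2295108) = 255.9594 km
v = sqrt(mu/r) = 7590.2040 m/s = 7.5902 km/s
strips/day = v*86400/40075 = 7.5902*86400/40075 = 16.3642
coverage/day = strips * swath = 16.3642 * 255.9594 = 4188.5596 km
revisit = 40075 / 4188.5596 = 9.5677 days

9.5677 days


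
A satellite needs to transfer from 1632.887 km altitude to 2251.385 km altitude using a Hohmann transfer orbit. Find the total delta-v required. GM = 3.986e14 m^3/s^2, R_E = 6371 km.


r1 = 8003.8870 km = 8.003887e+06 m
r2 = 8622.3850 km = 8.622385e+06 m
dv1 = sqrt(mu/r1)*(sqrt(2*r2/(r1+r2)) - 1) = 130.0612 m/s
dv2 = sqrt(mu/r2)*(1 - sqrt(2*r1/(r1+r2))) = 127.6629 m/s
total dv = |dv1| + |dv2| = 130.0612 + 127.6629 = 257.7242 m/s = 0.2577242 km/s

0.2577 km/s


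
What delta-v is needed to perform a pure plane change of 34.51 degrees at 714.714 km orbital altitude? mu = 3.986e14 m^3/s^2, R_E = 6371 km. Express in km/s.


r = 7085.7140 km = 7.085714e+06 m
V = sqrt(mu/r) = 7500.2690 m/s
di = 34.51 deg = 0.6023131 rad
dV = 2*V*sin(di/2) = 2*7500.2690*sin(0.3011566)
dV = 4449.5333 m/s = 4.4495 km/s

4.4495 km/s


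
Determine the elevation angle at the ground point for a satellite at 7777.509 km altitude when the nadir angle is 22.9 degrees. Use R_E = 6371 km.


r = R_E + alt = 14148.5090 km
Law of sines in the satellite / Earth-center / ground-point triangle:
  sin(nadir)/R_E = sin(90 + el)/r  =>  cos(el) = (r/R_E)*sin(nadir)
cos(el) = (14148.5090 / 6371.0000) * sin(22.9 deg) = 0.8641538
el = arccos(0.8641538) = 30.2138 deg
(Earth-central angle = 90 - nadir - el = 36.8862 deg)

30.2138 degrees


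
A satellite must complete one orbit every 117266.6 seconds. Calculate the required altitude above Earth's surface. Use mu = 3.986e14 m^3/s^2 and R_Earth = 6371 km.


T = 117266.6 s
r = (mu*T^2/(4*pi^2))^(1/3) = (3.986e14 * 117266.6^2 / (4*pi^2))^(1/3)
r = 5.1781593e+07 m = 51781.5932 km
alt = r - R_E = 51781.5932 - 6371 = 45410.5932 km

45410.5932 km


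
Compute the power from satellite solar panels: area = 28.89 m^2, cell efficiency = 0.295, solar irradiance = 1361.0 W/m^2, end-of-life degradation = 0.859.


P = area * eta * S * degradation
P = 28.89 * 0.295 * 1361.0 * 0.859
P = 9963.7047 W

9963.7047 W


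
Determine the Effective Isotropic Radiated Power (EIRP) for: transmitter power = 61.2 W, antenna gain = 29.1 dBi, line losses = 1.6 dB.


Pt = 61.2 W = 17.8675 dBW
EIRP = Pt_dBW + Gt - losses = 17.8675 + 29.1 - 1.6 = 45.3675 dBW

45.3675 dBW


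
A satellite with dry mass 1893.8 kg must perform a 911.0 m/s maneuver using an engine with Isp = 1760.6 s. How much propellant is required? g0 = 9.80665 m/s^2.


ve = Isp * g0 = 1760.6 * 9.80665 = 17265.587990 m/s
mass ratio = exp(dv/ve) = exp(911.0/17265.587990) = 1.05418074
m_prop = m_dry * (mr - 1) = 1893.8 * (1.05418074 - 1)
m_prop = 102.6075 kg

102.6075 kg


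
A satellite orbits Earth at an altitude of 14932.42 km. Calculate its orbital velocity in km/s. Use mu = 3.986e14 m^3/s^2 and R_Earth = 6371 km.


r = R_E + alt = 6371.0 + 14932.42 = 21303.4200 km = 2.130342e+07 m
v = sqrt(mu/r) = sqrt(3.986e14 / 2.130342e+07) = 4325.5764 m/s = 4.3256 km/s

4.3256 km/s


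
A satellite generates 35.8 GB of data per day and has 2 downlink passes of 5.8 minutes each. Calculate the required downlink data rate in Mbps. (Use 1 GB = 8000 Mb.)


total contact time = 2 * 5.8 * 60 = 696.0000 s
data = 35.8 GB = 286400.0000 Mb
rate = 286400.0000 / 696.0000 = 411.4943 Mbps

411.4943 Mbps


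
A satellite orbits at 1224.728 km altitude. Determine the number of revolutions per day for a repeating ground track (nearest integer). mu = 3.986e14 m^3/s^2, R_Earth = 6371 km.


r = 7.595728e+06 m
T = 2*pi*sqrt(r^3/mu) = 6588.1781 s = 109.8030 min
revs/day = 1440 / 109.8030 = 13.1144
Rounded: 13 revolutions per day

13 revolutions per day


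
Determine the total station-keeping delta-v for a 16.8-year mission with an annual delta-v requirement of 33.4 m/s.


dV = rate * years = 33.4 * 16.8
dV = 561.1200 m/s

561.1200 m/s


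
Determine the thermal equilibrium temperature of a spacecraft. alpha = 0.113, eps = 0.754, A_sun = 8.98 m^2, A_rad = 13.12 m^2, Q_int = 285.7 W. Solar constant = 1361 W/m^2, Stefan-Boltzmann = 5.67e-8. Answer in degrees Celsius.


Numerator = alpha*S*A_sun + Q_int = 0.113*1361*8.98 + 285.7 = 1666.7611 W
Denominator = eps*sigma*A_rad = 0.754*5.67e-8*13.12 = 5.6090362e-07 W/K^4
T^4 = 2.9715643e+09 K^4
T = 233.4782 K = -39.6718 C

-39.6718 degrees Celsius


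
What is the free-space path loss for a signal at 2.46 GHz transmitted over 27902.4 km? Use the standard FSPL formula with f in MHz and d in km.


f = 2.46 GHz = 2460.0000 MHz
d = 27902.4 km
FSPL = 32.44 + 20*log10(2460.0000) + 20*log10(27902.4)
FSPL = 32.44 + 67.8187 + 88.9128
FSPL = 189.1715 dB

189.1715 dB


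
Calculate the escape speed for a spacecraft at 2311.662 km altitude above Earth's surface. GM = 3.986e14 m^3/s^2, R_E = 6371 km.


r = 6371.0 + 2311.662 = 8682.6620 km = 8.682662e+06 m
v_esc = sqrt(2*mu/r) = sqrt(2*3.986e14 / 8.682662e+06)
v_esc = 9582.0227 m/s = 9.5820 km/s

9.5820 km/s


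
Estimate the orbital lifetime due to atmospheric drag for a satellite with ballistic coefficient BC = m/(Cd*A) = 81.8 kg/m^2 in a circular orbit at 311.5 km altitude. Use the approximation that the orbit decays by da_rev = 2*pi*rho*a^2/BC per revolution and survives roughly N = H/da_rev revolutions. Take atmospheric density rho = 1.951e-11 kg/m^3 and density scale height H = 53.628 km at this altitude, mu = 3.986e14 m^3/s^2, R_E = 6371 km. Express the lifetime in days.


a = R_E + alt = 6682.5000 km = 6.6825e+06 m
da_rev = 2*pi*rho*a^2/BC = 2*pi*1.951e-11*(6.6825e+06)^2/81.8 = 66.920899 m per revolution
N = H/da_rev = 53628.0000 m / 66.920899 m = 801.3640 revolutions
P = 2*pi*sqrt(a^3/mu) = 5436.5035 s
lifetime = N*P = 801.3640 * 5436.5035 = 4.3566182e+06 s = 50.4238 days

50.4238 days


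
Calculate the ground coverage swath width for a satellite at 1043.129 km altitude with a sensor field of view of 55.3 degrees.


FOV = 55.3 deg = 0.9651671 rad
swath = 2 * alt * tan(FOV/2) = 2 * 1043.129 * tan(0.4825835)
swath = 2 * 1043.129 * 0.523899
swath = 1092.9886 km

1092.9886 km


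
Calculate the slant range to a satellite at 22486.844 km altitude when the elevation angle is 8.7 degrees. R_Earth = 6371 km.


h = 22486.844 km, el = 8.7 deg
d = -R_E*sin(el) + sqrt((R_E*sin(el))^2 + 2*R_E*h + h^2)
d = -6371.0000*sin(0.1518436) + sqrt((6371.0000*0.1512608)^2 + 2*6371.0000*22486.844 + 22486.844^2)
d = 27198.6007 km

27198.6007 km


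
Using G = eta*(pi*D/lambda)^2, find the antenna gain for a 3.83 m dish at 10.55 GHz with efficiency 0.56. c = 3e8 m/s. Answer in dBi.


lambda = c/f = 3e8 / 1.055e+10 = 0.02843602 m
G = eta*(pi*D/lambda)^2 = 0.56*(pi*3.83/0.02843602)^2
G = 100264.6241 (linear)
G = 10*log10(100264.6241) = 50.0115 dBi

50.0115 dBi


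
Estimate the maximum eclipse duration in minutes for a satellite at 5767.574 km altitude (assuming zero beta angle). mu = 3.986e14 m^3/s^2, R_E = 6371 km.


r = 12138.5740 km
T = 221.8255 min
Eclipse fraction = arcsin(R_E/r)/pi = arcsin(6371.0000/12138.5740)/pi
= arcsin(0.5248557)/pi = 0.1758807
Eclipse duration = 0.1758807 * 221.8255 = 39.0148 min

39.0148 minutes


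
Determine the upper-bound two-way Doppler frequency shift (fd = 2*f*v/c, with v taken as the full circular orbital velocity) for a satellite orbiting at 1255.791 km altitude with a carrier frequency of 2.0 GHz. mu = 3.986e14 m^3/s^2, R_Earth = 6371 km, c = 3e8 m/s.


r = 7.626791e+06 m
v = sqrt(mu/r) = 7229.3246 m/s (worst-case radial velocity)
f = 2.0 GHz = 2.0e+09 Hz
fd = 2*f*v/c = 2*2.0e+09*7229.3246/3.0e+08
fd = 96390.9945 Hz

96390.9945 Hz


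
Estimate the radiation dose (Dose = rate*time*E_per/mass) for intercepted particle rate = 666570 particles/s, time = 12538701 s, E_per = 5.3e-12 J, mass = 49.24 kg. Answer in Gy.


Total energy deposited = rate * time * E_per
  = 666570 * 12538701 * 5.3e-12 = 44.2970 J
Dose = E_total / mass = 44.2970 / 49.24
Dose = 0.8996139 Gy

0.8996 Gy


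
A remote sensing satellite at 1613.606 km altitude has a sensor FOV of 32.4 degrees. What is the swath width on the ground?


FOV = 32.4 deg = 0.5654867 rad
swath = 2 * alt * tan(FOV/2) = 2 * 1613.606 * tan(0.2827433)
swath = 2 * 1613.606 * 0.2905269
swath = 937.5918 km

937.5918 km


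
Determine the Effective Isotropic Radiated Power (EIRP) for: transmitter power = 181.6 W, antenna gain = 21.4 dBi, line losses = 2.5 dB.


Pt = 181.6 W = 22.5912 dBW
EIRP = Pt_dBW + Gt - losses = 22.5912 + 21.4 - 2.5 = 41.4912 dBW

41.4912 dBW


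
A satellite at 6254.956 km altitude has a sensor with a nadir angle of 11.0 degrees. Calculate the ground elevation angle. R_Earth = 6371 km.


r = R_E + alt = 12625.9560 km
Law of sines in the satellite / Earth-center / ground-point triangle:
  sin(nadir)/R_E = sin(90 + el)/r  =>  cos(el) = (r/R_E)*sin(nadir)
cos(el) = (12625.9560 / 6371.0000) * sin(11.0 deg) = 0.3781425
el = arccos(0.3781425) = 67.7813 deg
(Earth-central angle = 90 - nadir - el = 11.2187 deg)

67.7813 degrees


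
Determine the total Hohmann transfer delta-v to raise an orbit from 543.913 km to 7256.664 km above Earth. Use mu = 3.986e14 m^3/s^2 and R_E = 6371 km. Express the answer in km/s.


r1 = 6914.9130 km = 6.914913e+06 m
r2 = 13627.6640 km = 1.3627664e+07 m
dv1 = sqrt(mu/r1)*(sqrt(2*r2/(r1+r2)) - 1) = 1152.9425 m/s
dv2 = sqrt(mu/r2)*(1 - sqrt(2*r1/(r1+r2))) = 970.7599 m/s
total dv = |dv1| + |dv2| = 1152.9425 + 970.7599 = 2123.7024 m/s = 2.1237 km/s

2.1237 km/s


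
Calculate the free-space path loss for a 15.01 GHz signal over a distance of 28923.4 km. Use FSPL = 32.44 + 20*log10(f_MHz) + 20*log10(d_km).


f = 15.01 GHz = 15010.0000 MHz
d = 28923.4 km
FSPL = 32.44 + 20*log10(15010.0000) + 20*log10(28923.4)
FSPL = 32.44 + 83.5276 + 89.2250
FSPL = 205.1926 dB

205.1926 dB


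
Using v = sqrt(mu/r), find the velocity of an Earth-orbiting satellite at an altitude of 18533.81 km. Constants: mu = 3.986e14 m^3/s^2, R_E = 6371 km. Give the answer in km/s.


r = R_E + alt = 6371.0 + 18533.81 = 24904.8100 km = 2.490481e+07 m
v = sqrt(mu/r) = sqrt(3.986e14 / 2.490481e+07) = 4000.6175 m/s = 4.0006 km/s

4.0006 km/s


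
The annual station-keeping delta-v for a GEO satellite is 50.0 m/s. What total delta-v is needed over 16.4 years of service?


dV = rate * years = 50.0 * 16.4
dV = 820.0000 m/s

820.0000 m/s


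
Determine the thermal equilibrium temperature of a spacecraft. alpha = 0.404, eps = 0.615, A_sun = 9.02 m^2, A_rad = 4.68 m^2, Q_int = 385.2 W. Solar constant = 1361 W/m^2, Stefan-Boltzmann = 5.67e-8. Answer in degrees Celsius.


Numerator = alpha*S*A_sun + Q_int = 0.404*1361*9.02 + 385.2 = 5344.7929 W
Denominator = eps*sigma*A_rad = 0.615*5.67e-8*4.68 = 1.6319394e-07 W/K^4
T^4 = 3.2751173e+10 K^4
T = 425.4090 K = 152.2590 C

152.2590 degrees Celsius


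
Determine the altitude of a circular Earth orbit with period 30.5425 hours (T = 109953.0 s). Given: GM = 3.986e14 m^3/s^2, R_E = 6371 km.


T = 109953.0 s
r = (mu*T^2/(4*pi^2))^(1/3) = (3.986e14 * 109953.0^2 / (4*pi^2))^(1/3)
r = 4.9605585e+07 m = 49605.5849 km
alt = r - R_E = 49605.5849 - 6371 = 43234.5849 km

43234.5849 km


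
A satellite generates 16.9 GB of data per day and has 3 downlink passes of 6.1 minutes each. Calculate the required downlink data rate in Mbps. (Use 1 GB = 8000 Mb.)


total contact time = 3 * 6.1 * 60 = 1098.0000 s
data = 16.9 GB = 135200.0000 Mb
rate = 135200.0000 / 1098.0000 = 123.1330 Mbps

123.1330 Mbps


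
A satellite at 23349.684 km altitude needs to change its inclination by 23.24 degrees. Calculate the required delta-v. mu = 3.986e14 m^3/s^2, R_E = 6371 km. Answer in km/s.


r = 29720.6840 km = 2.9720684e+07 m
V = sqrt(mu/r) = 3662.1763 m/s
di = 23.24 deg = 0.4056145 rad
dV = 2*V*sin(di/2) = 2*3662.1763*sin(0.2028073)
dV = 1475.2700 m/s = 1.4753 km/s

1.4753 km/s


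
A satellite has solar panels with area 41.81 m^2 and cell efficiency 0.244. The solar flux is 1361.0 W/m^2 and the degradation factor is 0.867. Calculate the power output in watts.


P = area * eta * S * degradation
P = 41.81 * 0.244 * 1361.0 * 0.867
P = 12037.8026 W

12037.8026 W


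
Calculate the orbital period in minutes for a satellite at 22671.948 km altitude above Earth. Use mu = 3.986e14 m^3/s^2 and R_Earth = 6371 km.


r = 29042.9480 km = 2.9042948e+07 m
T = 2*pi*sqrt(r^3/mu) = 2*pi*sqrt(2.4497518e+22 / 3.986e14)
T = 49257.4888 s = 820.9581 min

820.9581 minutes


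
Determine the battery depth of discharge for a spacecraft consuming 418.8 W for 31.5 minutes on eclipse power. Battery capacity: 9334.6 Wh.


E_used = P * t / 60 = 418.8 * 31.5 / 60 = 219.8700 Wh
DOD = E_used / E_total * 100 = 219.8700 / 9334.6 * 100
DOD = 2.3554 %

2.3554 %


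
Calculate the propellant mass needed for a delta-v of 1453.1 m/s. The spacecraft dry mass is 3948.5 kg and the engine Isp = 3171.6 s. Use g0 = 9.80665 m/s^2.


ve = Isp * g0 = 3171.6 * 9.80665 = 31102.771140 m/s
mass ratio = exp(dv/ve) = exp(1453.1/31102.771140) = 1.04782785
m_prop = m_dry * (mr - 1) = 3948.5 * (1.04782785 - 1)
m_prop = 188.8483 kg

188.8483 kg


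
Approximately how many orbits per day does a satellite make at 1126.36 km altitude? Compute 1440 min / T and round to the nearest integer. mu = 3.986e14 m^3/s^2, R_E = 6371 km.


r = 7.49736e+06 m
T = 2*pi*sqrt(r^3/mu) = 6460.6136 s = 107.6769 min
revs/day = 1440 / 107.6769 = 13.3733
Rounded: 13 revolutions per day

13 revolutions per day


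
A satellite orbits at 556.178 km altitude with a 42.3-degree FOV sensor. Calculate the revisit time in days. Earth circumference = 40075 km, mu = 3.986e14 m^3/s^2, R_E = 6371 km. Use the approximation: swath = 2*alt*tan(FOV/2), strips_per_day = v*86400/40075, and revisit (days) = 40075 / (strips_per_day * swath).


swath = 2*556.178*tan(0.3691371) = 430.3381 km
v = sqrt(mu/r) = 7585.6094 m/s = 7.5856 km/s
strips/day = v*86400/40075 = 7.5856*86400/40075 = 16.3543
coverage/day = strips * swath = 16.3543 * 430.3381 = 7037.8574 km
revisit = 40075 / 7037.8574 = 5.6942 days

5.6942 days


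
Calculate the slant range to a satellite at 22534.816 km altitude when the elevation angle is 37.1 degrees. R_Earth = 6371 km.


h = 22534.816 km, el = 37.1 deg
d = -R_E*sin(el) + sqrt((R_E*sin(el))^2 + 2*R_E*h + h^2)
d = -6371.0000*sin(0.6475172) + sqrt((6371.0000*0.603208)^2 + 2*6371.0000*22534.816 + 22534.816^2)
d = 24612.6380 km

24612.6380 km


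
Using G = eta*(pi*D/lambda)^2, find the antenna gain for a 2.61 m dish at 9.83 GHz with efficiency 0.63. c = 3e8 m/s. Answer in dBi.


lambda = c/f = 3e8 / 9.83e+09 = 0.03051882 m
G = eta*(pi*D/lambda)^2 = 0.63*(pi*2.61/0.03051882)^2
G = 45476.3747 (linear)
G = 10*log10(45476.3747) = 46.5779 dBi

46.5779 dBi


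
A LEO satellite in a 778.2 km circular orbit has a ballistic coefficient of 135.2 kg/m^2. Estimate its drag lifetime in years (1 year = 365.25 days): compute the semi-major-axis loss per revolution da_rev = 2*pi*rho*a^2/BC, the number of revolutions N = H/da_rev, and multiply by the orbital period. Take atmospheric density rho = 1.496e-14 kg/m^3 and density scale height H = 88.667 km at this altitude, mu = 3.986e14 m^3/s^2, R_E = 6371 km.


a = R_E + alt = 7149.2000 km = 7.1492e+06 m
da_rev = 2*pi*rho*a^2/BC = 2*pi*1.496e-14*(7.1492e+06)^2/135.2 = 0.0355344554 m per revolution
N = H/da_rev = 88667.0000 m / 0.0355344554 m = 2.4952402e+06 revolutions
P = 2*pi*sqrt(a^3/mu) = 6015.8554 s
lifetime = N*P = 2.4952402e+06 * 6015.8554 = 1.5011004e+10 s = 173738.4728 days
years = 173738.4728 / 365.25 = 475.6700 years

475.6700 years


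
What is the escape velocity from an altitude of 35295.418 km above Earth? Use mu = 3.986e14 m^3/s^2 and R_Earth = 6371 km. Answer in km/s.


r = 6371.0 + 35295.418 = 41666.4180 km = 4.1666418e+07 m
v_esc = sqrt(2*mu/r) = sqrt(2*3.986e14 / 4.1666418e+07)
v_esc = 4374.1187 m/s = 4.3741 km/s

4.3741 km/s


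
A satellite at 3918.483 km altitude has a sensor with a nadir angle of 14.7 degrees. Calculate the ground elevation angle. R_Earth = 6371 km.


r = R_E + alt = 10289.4830 km
Law of sines in the satellite / Earth-center / ground-point triangle:
  sin(nadir)/R_E = sin(90 + el)/r  =>  cos(el) = (r/R_E)*sin(nadir)
cos(el) = (10289.4830 / 6371.0000) * sin(14.7 deg) = 0.4098317
el = arccos(0.4098317) = 65.8057 deg
(Earth-central angle = 90 - nadir - el = 9.4943 deg)

65.8057 degrees


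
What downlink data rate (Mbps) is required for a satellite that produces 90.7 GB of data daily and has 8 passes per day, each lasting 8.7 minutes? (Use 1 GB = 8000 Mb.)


total contact time = 8 * 8.7 * 60 = 4176.0000 s
data = 90.7 GB = 725600.0000 Mb
rate = 725600.0000 / 4176.0000 = 173.7548 Mbps

173.7548 Mbps


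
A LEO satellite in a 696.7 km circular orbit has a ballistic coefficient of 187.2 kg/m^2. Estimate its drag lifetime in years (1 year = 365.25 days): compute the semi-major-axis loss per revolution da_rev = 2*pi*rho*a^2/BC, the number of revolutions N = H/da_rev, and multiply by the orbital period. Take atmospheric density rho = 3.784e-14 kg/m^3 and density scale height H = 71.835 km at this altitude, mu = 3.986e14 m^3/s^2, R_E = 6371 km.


a = R_E + alt = 7067.7000 km = 7.0677e+06 m
da_rev = 2*pi*rho*a^2/BC = 2*pi*3.784e-14*(7.0677e+06)^2/187.2 = 0.0634426573 m per revolution
N = H/da_rev = 71835.0000 m / 0.0634426573 m = 1.1322823e+06 revolutions
P = 2*pi*sqrt(a^3/mu) = 5913.2792 s
lifetime = N*P = 1.1322823e+06 * 5913.2792 = 6.6955015e+09 s = 77494.2304 days
years = 77494.2304 / 365.25 = 212.1676 years

212.1676 years


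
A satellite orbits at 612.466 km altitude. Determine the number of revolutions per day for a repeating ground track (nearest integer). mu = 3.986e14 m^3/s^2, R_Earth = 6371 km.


r = 6.983466e+06 m
T = 2*pi*sqrt(r^3/mu) = 5807.8816 s = 96.7980 min
revs/day = 1440 / 96.7980 = 14.8763
Rounded: 15 revolutions per day

15 revolutions per day


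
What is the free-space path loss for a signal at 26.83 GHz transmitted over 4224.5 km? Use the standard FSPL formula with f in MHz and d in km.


f = 26.83 GHz = 26830.0000 MHz
d = 4224.5 km
FSPL = 32.44 + 20*log10(26830.0000) + 20*log10(4224.5)
FSPL = 32.44 + 88.5724 + 72.5155
FSPL = 193.5279 dB

193.5279 dB


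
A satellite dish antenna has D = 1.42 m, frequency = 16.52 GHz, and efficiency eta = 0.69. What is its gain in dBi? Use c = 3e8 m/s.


lambda = c/f = 3e8 / 1.652e+10 = 0.01815981 m
G = eta*(pi*D/lambda)^2 = 0.69*(pi*1.42/0.01815981)^2
G = 41639.2695 (linear)
G = 10*log10(41639.2695) = 46.1950 dBi

46.1950 dBi


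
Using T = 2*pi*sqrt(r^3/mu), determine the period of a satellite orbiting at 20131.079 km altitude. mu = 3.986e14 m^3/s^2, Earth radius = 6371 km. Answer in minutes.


r = 26502.0790 km = 2.6502079e+07 m
T = 2*pi*sqrt(r^3/mu) = 2*pi*sqrt(1.8614005e+22 / 3.986e14)
T = 42936.9447 s = 715.6157 min

715.6157 minutes


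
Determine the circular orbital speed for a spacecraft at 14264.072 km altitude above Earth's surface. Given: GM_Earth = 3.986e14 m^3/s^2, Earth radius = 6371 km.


r = R_E + alt = 6371.0 + 14264.072 = 20635.0720 km = 2.0635072e+07 m
v = sqrt(mu/r) = sqrt(3.986e14 / 2.0635072e+07) = 4395.0685 m/s = 4.3951 km/s

4.3951 km/s


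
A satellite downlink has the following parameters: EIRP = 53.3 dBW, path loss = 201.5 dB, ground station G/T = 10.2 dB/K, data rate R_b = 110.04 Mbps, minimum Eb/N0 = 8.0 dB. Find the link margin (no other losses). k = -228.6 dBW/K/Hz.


C/N0 = EIRP - FSPL + G/T - k = 53.3 - 201.5 + 10.2 - (-228.6)
C/N0 = 90.6000 dB-Hz
R_b = 110.04 Mbps = 1.1004e+08 bps -> 10*log10(R_b) = 80.4155 dB-Hz
Eb/N0 = C/N0 - 10*log10(R_b) = 90.6000 - 80.4155 = 10.1845 dB
Margin = Eb/N0 - Eb/N0_req = 10.1845 - 8.0 = 2.1845 dB (link closes)

2.1845 dB


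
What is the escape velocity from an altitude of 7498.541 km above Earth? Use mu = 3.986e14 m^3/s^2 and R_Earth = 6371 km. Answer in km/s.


r = 6371.0 + 7498.541 = 13869.5410 km = 1.3869541e+07 m
v_esc = sqrt(2*mu/r) = sqrt(2*3.986e14 / 1.3869541e+07)
v_esc = 7581.4557 m/s = 7.5815 km/s

7.5815 km/s


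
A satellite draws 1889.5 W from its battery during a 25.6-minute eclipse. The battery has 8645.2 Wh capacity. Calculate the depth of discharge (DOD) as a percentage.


E_used = P * t / 60 = 1889.5 * 25.6 / 60 = 806.1867 Wh
DOD = E_used / E_total * 100 = 806.1867 / 8645.2 * 100
DOD = 9.3253 %

9.3253 %


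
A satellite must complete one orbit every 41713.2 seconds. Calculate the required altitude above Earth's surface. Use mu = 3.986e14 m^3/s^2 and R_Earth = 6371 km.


T = 41713.2 s
r = (mu*T^2/(4*pi^2))^(1/3) = (3.986e14 * 41713.2^2 / (4*pi^2))^(1/3)
r = 2.59961e+07 m = 25996.0995 km
alt = r - R_E = 25996.0995 - 6371 = 19625.0995 km

19625.0995 km


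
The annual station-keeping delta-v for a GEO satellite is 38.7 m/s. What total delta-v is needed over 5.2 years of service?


dV = rate * years = 38.7 * 5.2
dV = 201.2400 m/s

201.2400 m/s


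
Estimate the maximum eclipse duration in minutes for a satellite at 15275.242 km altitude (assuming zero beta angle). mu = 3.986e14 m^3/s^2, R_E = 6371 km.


r = 21646.2420 km
T = 528.2430 min
Eclipse fraction = arcsin(R_E/r)/pi = arcsin(6371.0000/21646.2420)/pi
= arcsin(0.2943236)/pi = 0.09509435
Eclipse duration = 0.09509435 * 528.2430 = 50.2329 min

50.2329 minutes


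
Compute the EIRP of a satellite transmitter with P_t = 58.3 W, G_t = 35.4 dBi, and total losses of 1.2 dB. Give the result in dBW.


Pt = 58.3 W = 17.6567 dBW
EIRP = Pt_dBW + Gt - losses = 17.6567 + 35.4 - 1.2 = 51.8567 dBW

51.8567 dBW


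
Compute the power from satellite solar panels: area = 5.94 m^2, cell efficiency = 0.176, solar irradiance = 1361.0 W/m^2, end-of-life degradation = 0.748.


P = area * eta * S * degradation
P = 5.94 * 0.176 * 1361.0 * 0.748
P = 1064.2872 W

1064.2872 W


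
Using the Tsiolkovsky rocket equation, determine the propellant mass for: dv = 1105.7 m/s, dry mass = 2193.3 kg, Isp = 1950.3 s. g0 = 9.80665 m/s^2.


ve = Isp * g0 = 1950.3 * 9.80665 = 19125.909495 m/s
mass ratio = exp(dv/ve) = exp(1105.7/19125.909495) = 1.05951540
m_prop = m_dry * (mr - 1) = 2193.3 * (1.05951540 - 1)
m_prop = 130.5351 kg

130.5351 kg


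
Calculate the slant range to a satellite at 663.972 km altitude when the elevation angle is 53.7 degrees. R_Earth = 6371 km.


h = 663.972 km, el = 53.7 deg
d = -R_E*sin(el) + sqrt((R_E*sin(el))^2 + 2*R_E*h + h^2)
d = -6371.0000*sin(0.9372418) + sqrt((6371.0000*0.8059283)^2 + 2*6371.0000*663.972 + 663.972^2)
d = 803.8642 km

803.8642 km


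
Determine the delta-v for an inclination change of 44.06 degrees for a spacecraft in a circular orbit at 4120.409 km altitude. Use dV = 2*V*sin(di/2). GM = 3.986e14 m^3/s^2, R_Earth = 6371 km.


r = 10491.4090 km = 1.0491409e+07 m
V = sqrt(mu/r) = 6163.8454 m/s
di = 44.06 deg = 0.7689921 rad
dV = 2*V*sin(di/2) = 2*6163.8454*sin(0.384496)
dV = 4624.0184 m/s = 4.6240 km/s

4.6240 km/s


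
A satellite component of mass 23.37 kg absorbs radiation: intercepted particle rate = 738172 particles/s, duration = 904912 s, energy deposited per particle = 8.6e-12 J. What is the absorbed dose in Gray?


Total energy deposited = rate * time * E_per
  = 738172 * 904912 * 8.6e-12 = 5.7446 J
Dose = E_total / mass = 5.7446 / 23.37
Dose = 0.2458123 Gy

0.2458 Gy


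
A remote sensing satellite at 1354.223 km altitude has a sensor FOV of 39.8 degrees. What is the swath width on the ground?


FOV = 39.8 deg = 0.694641 rad
swath = 2 * alt * tan(FOV/2) = 2 * 1354.223 * tan(0.3473205)
swath = 2 * 1354.223 * 0.3619949
swath = 980.4438 km

980.4438 km


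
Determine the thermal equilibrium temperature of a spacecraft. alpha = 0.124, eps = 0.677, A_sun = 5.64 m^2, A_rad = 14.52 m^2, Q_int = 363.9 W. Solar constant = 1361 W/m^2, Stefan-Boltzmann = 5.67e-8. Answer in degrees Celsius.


Numerator = alpha*S*A_sun + Q_int = 0.124*1361*5.64 + 363.9 = 1315.7290 W
Denominator = eps*sigma*A_rad = 0.677*5.67e-8*14.52 = 5.5736327e-07 W/K^4
T^4 = 2.3606309e+09 K^4
T = 220.4231 K = -52.7269 C

-52.7269 degrees Celsius


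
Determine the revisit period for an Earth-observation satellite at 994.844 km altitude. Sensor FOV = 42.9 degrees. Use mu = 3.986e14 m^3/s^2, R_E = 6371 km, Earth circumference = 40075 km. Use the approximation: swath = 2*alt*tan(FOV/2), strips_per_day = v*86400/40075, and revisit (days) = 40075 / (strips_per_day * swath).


swath = 2*994.844*tan(0.3743731) = 781.7539 km
v = sqrt(mu/r) = 7356.2654 m/s = 7.3563 km/s
strips/day = v*86400/40075 = 7.3563*86400/40075 = 15.8598
coverage/day = strips * swath = 15.8598 * 781.7539 = 12398.4573 km
revisit = 40075 / 12398.4573 = 3.2323 days

3.2323 days


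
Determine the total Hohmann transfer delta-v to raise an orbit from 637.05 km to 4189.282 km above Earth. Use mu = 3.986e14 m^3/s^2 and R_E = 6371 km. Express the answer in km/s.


r1 = 7008.0500 km = 7.00805e+06 m
r2 = 10560.2820 km = 1.0560282e+07 m
dv1 = sqrt(mu/r1)*(sqrt(2*r2/(r1+r2)) - 1) = 727.3728 m/s
dv2 = sqrt(mu/r2)*(1 - sqrt(2*r1/(r1+r2))) = 656.1534 m/s
total dv = |dv1| + |dv2| = 727.3728 + 656.1534 = 1383.5261 m/s = 1.3835 km/s

1.3835 km/s


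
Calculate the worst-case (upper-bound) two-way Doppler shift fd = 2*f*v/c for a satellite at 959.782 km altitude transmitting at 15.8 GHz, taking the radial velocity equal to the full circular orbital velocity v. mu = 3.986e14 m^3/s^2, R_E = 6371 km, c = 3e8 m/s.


r = 7.330782e+06 m
v = sqrt(mu/r) = 7373.8363 m/s (worst-case radial velocity)
f = 15.8 GHz = 1.58e+10 Hz
fd = 2*f*v/c = 2*1.58e+10*7373.8363/3.0e+08
fd = 776710.7619 Hz

776710.7619 Hz


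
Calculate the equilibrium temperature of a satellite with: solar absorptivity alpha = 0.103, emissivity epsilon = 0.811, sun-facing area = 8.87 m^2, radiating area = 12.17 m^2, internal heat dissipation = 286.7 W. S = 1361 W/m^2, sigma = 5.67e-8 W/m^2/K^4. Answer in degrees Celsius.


Numerator = alpha*S*A_sun + Q_int = 0.103*1361*8.87 + 286.7 = 1530.1232 W
Denominator = eps*sigma*A_rad = 0.811*5.67e-8*12.17 = 5.5962163e-07 W/K^4
T^4 = 2.7342103e+09 K^4
T = 228.6694 K = -44.4806 C

-44.4806 degrees Celsius
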